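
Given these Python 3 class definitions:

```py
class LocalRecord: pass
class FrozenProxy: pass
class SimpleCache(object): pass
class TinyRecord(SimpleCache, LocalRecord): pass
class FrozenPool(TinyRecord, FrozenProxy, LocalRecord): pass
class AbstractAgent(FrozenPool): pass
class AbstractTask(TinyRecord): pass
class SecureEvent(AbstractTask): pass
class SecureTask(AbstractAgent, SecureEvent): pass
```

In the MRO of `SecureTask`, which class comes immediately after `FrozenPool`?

SecureEvent

L[SecureTask] = SecureTask + merge(L[AbstractAgent], L[SecureEvent], [AbstractAgent SecureEvent])
  take AbstractAgent:  [AbstractAgent FrozenPool TinyRecord SimpleCache FrozenProxy LocalRecord object] + [SecureEvent AbstractTask TinyRecord SimpleCache LocalRecord object] + [AbstractAgent SecureEvent]
  take FrozenPool:  [FrozenPool TinyRecord SimpleCache FrozenProxy LocalRecord object] + [SecureEvent AbstractTask TinyRecord SimpleCache LocalRecord object] + [SecureEvent]
  take SecureEvent:  [TinyRecord SimpleCache FrozenProxy LocalRecord object] + [SecureEvent AbstractTask TinyRecord SimpleCache LocalRecord object] + [SecureEvent]
  take AbstractTask:  [TinyRecord SimpleCache FrozenProxy LocalRecord object] + [AbstractTask TinyRecord SimpleCache LocalRecord object]
  take TinyRecord:  [TinyRecord SimpleCache FrozenProxy LocalRecord object] + [TinyRecord SimpleCache LocalRecord object]
  take SimpleCache:  [SimpleCache FrozenProxy LocalRecord object] + [SimpleCache LocalRecord object]
  take FrozenProxy:  [FrozenProxy LocalRecord object] + [LocalRecord object]
  take LocalRecord:  [LocalRecord object] + [LocalRecord object]
  take object:  [object] + [object]
MRO: SecureTask AbstractAgent FrozenPool SecureEvent AbstractTask TinyRecord SimpleCache FrozenProxy LocalRecord object
FrozenPool is at position 2; next is SecureEvent.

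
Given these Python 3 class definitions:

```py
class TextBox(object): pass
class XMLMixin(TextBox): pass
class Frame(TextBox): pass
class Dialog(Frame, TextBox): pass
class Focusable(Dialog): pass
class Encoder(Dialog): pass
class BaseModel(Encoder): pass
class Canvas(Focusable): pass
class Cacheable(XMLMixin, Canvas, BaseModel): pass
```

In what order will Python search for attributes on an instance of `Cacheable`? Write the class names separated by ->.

Cacheable -> XMLMixin -> Canvas -> Focusable -> BaseModel -> Encoder -> Dialog -> Frame -> TextBox -> object

L[Cacheable] = Cacheable + merge(L[XMLMixin], L[Canvas], L[BaseModel], [XMLMixin Canvas BaseModel])
  take XMLMixin:  [XMLMixin TextBox object] + [Canvas Focusable Dialog Frame TextBox object] + [BaseModel Encoder Dialog Frame TextBox object] + [XMLMixin Canvas BaseModel]
  take Canvas:  [TextBox object] + [Canvas Focusable Dialog Frame TextBox object] + [BaseModel Encoder Dialog Frame TextBox object] + [Canvas BaseModel]
  take Focusable:  [TextBox object] + [Focusable Dialog Frame TextBox object] + [BaseModel Encoder Dialog Frame TextBox object] + [BaseModel]
  take BaseModel:  [TextBox object] + [Dialog Frame TextBox object] + [BaseModel Encoder Dialog Frame TextBox object] + [BaseModel]
  take Encoder:  [TextBox object] + [Dialog Frame TextBox object] + [Encoder Dialog Frame TextBox object]
  take Dialog:  [TextBox object] + [Dialog Frame TextBox object] + [Dialog Frame TextBox object]
  take Frame:  [TextBox object] + [Frame TextBox object] + [Frame TextBox object]
  take TextBox:  [TextBox object] + [TextBox object] + [TextBox object]
  take object:  [object] + [object] + [object]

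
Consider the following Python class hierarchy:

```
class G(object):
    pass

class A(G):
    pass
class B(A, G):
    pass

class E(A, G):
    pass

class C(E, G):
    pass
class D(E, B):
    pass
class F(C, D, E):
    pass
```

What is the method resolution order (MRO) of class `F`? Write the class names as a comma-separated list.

L[F] = F + merge(L[C], L[D], L[E], [C D E])
  take C:  [C E A G object] + [D E B A G object] + [E A G object] + [C D E]
  take D:  [E A G object] + [D E B A G object] + [E A G object] + [D E]
  take E:  [E A G object] + [E B A G object] + [E A G object] + [E]
  take B:  [A G object] + [B A G object] + [A G object]
  take A:  [A G object] + [A G object] + [A G object]
  take G:  [G object] + [G object] + [G object]
  take object:  [object] + [object] + [object]

F, C, D, E, B, A, G, object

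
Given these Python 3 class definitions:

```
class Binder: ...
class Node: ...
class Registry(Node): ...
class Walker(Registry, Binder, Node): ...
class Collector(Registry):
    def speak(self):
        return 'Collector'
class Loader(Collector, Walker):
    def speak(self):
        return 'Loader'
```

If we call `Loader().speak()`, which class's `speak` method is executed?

L[Loader] = Loader + merge(L[Collector], L[Walker], [Collector Walker])
  take Collector:  [Collector Registry Node object] + [Walker Registry Binder Node object] + [Collector Walker]
  take Walker:  [Registry Node object] + [Walker Registry Binder Node object] + [Walker]
  take Registry:  [Registry Node object] + [Registry Binder Node object]
  take Binder:  [Node object] + [Binder Node object]
  take Node:  [Node object] + [Node object]
  take object:  [object] + [object]
MRO: Loader Collector Walker Registry Binder Node object
speak is defined in: Collector, Loader. First along the MRO is Loader.

Loader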